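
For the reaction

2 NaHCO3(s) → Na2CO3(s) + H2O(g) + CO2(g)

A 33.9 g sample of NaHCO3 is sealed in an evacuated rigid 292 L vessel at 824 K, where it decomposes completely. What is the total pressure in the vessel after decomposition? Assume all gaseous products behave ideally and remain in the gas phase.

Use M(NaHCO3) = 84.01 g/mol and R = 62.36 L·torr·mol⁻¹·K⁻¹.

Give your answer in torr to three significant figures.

71.0 torr

n(NaHCO3) = 33.9 / 84.01 = 0.4035 mol
n(gas produced) = (2/2) × 0.4035 = 0.4035 mol
P = nRT/V = 0.4035 × 62.36 × 824 / 292 = 71.01 torr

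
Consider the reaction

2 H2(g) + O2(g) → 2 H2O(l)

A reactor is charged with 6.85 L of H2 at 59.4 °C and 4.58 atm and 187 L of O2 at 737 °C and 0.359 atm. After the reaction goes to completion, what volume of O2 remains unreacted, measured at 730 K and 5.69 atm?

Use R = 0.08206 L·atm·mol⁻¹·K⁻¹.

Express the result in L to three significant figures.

2.47 L

n(H2) = PV/RT = (4.58 × 6.85) / (0.08206 × 332.55) = 1.150 mol
n(O2) = PV/RT = (0.359 × 187) / (0.08206 × 1010.15) = 0.8099 mol
For 1.150 mol H2, stoichiometry requires (1/2) × 1.150 = 0.5750 mol O2; 0.8099 mol is available, so H2 is limiting.
n(O2) consumed = (1/2) × 1.150 = 0.5750 mol; remaining = 0.8099 − 0.5750 = 0.2349 mol
V(O2) = nRT/P = 0.2349 × 0.08206 × 730 / 5.69 = 2.473 L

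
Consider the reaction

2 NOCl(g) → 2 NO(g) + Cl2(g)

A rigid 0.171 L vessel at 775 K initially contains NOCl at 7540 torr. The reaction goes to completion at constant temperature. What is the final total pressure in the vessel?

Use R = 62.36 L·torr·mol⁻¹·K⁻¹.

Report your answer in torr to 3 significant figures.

At constant T and V, P ∝ n(gas): 2 mol gas → 3 mol gas.
P_final = (3/2) × 7540 = 11310 torr

11300 torr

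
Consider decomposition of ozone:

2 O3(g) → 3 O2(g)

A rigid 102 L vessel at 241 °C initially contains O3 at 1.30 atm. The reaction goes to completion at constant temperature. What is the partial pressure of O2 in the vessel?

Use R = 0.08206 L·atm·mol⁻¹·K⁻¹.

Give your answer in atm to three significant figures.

n(O3)₀ = PV/RT = (1.30 × 102) / (0.08206 × 514.15) = 3.143 mol
n(O2) = (3/2) × 3.143 = 4.714 mol
P(O2) = nRT/V = 4.714 × 0.08206 × 514.15 / 102 = 1.950 atm

1.95 atm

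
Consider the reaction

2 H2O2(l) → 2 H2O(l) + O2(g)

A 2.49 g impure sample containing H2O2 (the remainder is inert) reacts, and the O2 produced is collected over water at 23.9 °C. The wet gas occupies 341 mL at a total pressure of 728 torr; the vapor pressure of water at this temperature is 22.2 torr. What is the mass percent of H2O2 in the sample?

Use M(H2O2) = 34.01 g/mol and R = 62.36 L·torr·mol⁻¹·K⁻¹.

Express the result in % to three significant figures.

P(O2) = 728 − 22.2 = 705.8 torr
n(O2) = PV/RT = (705.8 × 0.3410) / (62.36 × 297.05) = 0.01299 mol
n(H2O2) = (2/1) × 0.01299 = 0.02598 mol
m(H2O2) = 0.02598 × 34.01 = 0.8836 g
%H2O2 = 0.8836 / 2.49 × 100 = 35.49%

35.5 %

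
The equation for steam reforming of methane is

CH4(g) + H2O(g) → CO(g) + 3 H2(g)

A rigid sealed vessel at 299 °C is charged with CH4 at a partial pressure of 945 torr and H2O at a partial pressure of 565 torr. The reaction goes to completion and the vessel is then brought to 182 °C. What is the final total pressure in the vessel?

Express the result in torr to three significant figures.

2100 torr

At constant V, partial pressures at 299 °C are proportional to moles, so apply stoichiometry directly to pressures.
P(H2O) required for 945 torr of CH4 = (1/1) × 945 = 945.0 torr; available 565 torr, so H2O is limiting.
P(CH4) remaining = 945 − (1/1) × 565 = 380.0 torr
P(gaseous products) = (1+3)/1 × 565 = 2260 torr
P_total at 299 °C = 380.0 + 2260 = 2640 torr
Scaling to 182 °C: P = 2640 × 455.15/572.15 = 2100 torr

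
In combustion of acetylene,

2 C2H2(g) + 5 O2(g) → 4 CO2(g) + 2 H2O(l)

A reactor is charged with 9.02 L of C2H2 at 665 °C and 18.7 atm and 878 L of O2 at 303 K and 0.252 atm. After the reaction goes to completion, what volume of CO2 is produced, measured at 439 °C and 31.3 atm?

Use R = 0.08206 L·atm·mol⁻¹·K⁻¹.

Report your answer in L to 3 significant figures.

8.18 L

n(C2H2) = PV/RT = (18.7 × 9.02) / (0.08206 × 938.15) = 2.191 mol
n(O2) = PV/RT = (0.252 × 878) / (0.08206 × 303) = 8.899 mol
For 2.191 mol C2H2, stoichiometry requires (5/2) × 2.191 = 5.477 mol O2; 8.899 mol is available, so C2H2 is limiting.
n(CO2) = (4/2) × 2.191 = 4.382 mol
V(CO2) = nRT/P = 4.382 × 0.08206 × 712.15 / 31.3 = 8.181 L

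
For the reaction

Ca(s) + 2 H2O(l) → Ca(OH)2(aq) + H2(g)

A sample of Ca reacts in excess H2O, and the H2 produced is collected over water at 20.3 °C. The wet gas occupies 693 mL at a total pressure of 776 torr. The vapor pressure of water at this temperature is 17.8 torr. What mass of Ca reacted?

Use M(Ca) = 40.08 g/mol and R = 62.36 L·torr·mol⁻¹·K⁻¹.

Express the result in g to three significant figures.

P(H2) = 776 − 17.8 = 758.2 torr
n(H2) = PV/RT = (758.2 × 0.6930) / (62.36 × 293.45) = 0.02871 mol
n(Ca) = (1/1) × 0.02871 = 0.02871 mol
m(Ca) = 0.02871 × 40.08 = 1.151 g

1.15 g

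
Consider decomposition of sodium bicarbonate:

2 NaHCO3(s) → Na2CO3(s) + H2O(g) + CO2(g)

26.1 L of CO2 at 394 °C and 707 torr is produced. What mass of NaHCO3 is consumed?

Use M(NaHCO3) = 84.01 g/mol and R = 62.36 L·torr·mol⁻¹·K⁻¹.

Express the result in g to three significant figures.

n(CO2) = PV/RT = (707 × 26.1) / (62.36 × 667.15) = 0.4435 mol
n(NaHCO3) = (2/1) × 0.4435 = 0.8870 mol
m(NaHCO3) = 0.8870 × 84.01 = 74.52 g

74.5 g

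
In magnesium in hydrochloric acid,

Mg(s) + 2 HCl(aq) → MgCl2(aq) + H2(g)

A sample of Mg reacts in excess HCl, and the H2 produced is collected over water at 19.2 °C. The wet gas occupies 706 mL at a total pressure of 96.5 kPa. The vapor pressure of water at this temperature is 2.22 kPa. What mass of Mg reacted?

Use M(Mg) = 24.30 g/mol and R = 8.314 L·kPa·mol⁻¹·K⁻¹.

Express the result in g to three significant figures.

0.665 g

P(H2) = 96.5 − 2.22 = 94.28 kPa
n(H2) = PV/RT = (94.28 × 0.7060) / (8.314 × 292.35) = 0.02738 mol
n(Mg) = (1/1) × 0.02738 = 0.02738 mol
m(Mg) = 0.02738 × 24.30 = 0.6653 g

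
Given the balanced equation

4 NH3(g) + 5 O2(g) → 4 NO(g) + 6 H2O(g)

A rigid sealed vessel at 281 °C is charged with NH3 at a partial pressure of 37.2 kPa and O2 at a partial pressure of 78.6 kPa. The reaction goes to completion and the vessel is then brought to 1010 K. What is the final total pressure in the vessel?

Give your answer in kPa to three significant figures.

Because the vessel is rigid and T is held at 281 °C, work the stoichiometry in partial pressures (P_i = n_iRT/V).
P(O2) required for 37.2 kPa of NH3 = (5/4) × 37.2 = 46.50 kPa; available 78.6 kPa, so NH3 is limiting.
P(O2) remaining = 78.6 − (5/4) × 37.2 = 32.10 kPa
P(gaseous products) = (4+6)/4 × 37.2 = 93.00 kPa
P_total at 281 °C = 32.10 + 93.00 = 125.1 kPa
Scaling to 1010 K: P = 125.1 × 1010/554.15 = 228.0 kPa

228 kPa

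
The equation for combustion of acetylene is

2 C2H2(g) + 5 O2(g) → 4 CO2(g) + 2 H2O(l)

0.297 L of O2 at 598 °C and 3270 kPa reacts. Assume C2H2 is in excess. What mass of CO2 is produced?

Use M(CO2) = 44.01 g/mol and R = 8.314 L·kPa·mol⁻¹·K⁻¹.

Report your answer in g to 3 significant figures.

n(O2) = PV/RT = (3270 × 0.297) / (8.314 × 871.15) = 0.1341 mol
n(CO2) = (4/5) × 0.1341 = 0.1073 mol
m(CO2) = 0.1073 × 44.01 = 4.722 g

4.72 g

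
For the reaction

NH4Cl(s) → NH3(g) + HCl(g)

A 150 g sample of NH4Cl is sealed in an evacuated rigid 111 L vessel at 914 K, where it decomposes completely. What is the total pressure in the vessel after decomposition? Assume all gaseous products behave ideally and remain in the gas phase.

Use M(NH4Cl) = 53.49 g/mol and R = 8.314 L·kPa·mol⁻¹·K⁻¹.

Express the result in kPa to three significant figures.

384 kPa

n(NH4Cl) = 150 / 53.49 = 2.804 mol
n(gas produced) = (2/1) × 2.804 = 5.608 mol
P = nRT/V = 5.608 × 8.314 × 914 / 111 = 383.9 kPa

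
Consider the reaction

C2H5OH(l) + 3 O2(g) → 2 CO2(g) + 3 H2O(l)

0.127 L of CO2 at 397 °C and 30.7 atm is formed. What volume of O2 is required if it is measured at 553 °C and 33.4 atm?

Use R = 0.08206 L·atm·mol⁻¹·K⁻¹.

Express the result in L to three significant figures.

0.216 L

n(CO2) = PV/RT = (30.7 × 0.127) / (0.08206 × 670.15) = 0.07090 mol
n(O2) = (3/2) × 0.07090 = 0.1064 mol
V = nRT/P = 0.1064 × 0.08206 × 826.15 / 33.4 = 0.2160 L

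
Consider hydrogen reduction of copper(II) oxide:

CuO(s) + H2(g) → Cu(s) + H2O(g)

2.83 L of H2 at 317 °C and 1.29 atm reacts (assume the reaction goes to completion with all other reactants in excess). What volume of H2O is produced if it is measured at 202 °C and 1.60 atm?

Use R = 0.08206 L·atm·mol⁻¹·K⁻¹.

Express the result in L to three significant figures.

n(H2) = PV/RT = (1.29 × 2.83) / (0.08206 × 590.15) = 0.07538 mol
n(H2O) = (1/1) × 0.07538 = 0.07538 mol
V = nRT/P = 0.07538 × 0.08206 × 475.15 / 1.60 = 1.837 L

1.84 L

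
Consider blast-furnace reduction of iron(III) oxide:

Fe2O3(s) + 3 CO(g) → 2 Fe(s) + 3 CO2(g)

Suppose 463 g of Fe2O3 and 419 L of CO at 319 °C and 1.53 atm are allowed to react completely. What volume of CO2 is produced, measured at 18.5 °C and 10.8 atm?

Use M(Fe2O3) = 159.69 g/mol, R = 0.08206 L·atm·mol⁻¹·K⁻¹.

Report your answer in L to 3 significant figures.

n(Fe2O3) = 463 / 159.69 = 2.899 mol
n(CO) = PV/RT = (1.53 × 419) / (0.08206 × 592.15) = 13.19 mol
For 2.899 mol Fe2O3, stoichiometry requires (3/1) × 2.899 = 8.697 mol CO; 13.19 mol is available, so Fe2O3 is limiting.
n(CO2) = (3/1) × 2.899 = 8.697 mol
V(CO2) = nRT/P = 8.697 × 0.08206 × 291.65 / 10.8 = 19.27 L

19.3 L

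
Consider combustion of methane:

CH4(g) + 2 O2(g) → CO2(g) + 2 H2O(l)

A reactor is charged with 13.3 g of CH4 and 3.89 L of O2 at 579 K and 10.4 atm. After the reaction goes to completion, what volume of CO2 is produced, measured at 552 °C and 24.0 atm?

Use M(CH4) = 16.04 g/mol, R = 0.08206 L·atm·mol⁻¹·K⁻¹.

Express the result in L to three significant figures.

n(CH4) = 13.3 / 16.04 = 0.8292 mol
n(O2) = PV/RT = (10.4 × 3.89) / (0.08206 × 579) = 0.8515 mol
For 0.8292 mol CH4, stoichiometry requires (2/1) × 0.8292 = 1.658 mol O2; 0.8515 mol is available, so O2 is limiting.
n(CO2) = (1/2) × 0.8515 = 0.4258 mol
V(CO2) = nRT/P = 0.4258 × 0.08206 × 825.15 / 24.0 = 1.201 L

1.20 L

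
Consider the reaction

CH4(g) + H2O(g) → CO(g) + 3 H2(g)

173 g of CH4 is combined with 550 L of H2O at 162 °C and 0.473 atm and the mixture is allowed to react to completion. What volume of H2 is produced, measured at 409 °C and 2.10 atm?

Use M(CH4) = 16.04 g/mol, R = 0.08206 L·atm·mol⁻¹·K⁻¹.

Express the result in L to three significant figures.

n(CH4) = 173 / 16.04 = 10.79 mol
n(H2O) = PV/RT = (0.473 × 550) / (0.08206 × 435.15) = 7.285 mol
For 10.79 mol CH4, stoichiometry requires (1/1) × 10.79 = 10.79 mol H2O; 7.285 mol is available, so H2O is limiting.
n(H2) = (3/1) × 7.285 = 21.86 mol
V(H2) = nRT/P = 21.86 × 0.08206 × 682.15 / 2.10 = 582.7 L

583 L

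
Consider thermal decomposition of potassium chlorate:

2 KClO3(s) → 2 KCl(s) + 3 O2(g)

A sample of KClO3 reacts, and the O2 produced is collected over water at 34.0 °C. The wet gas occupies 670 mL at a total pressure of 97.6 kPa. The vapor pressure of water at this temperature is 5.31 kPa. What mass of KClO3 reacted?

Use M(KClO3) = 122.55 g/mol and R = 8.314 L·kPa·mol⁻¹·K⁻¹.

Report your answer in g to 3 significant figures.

1.98 g

P(O2) = 97.6 − 5.31 = 92.29 kPa
n(O2) = PV/RT = (92.29 × 0.6700) / (8.314 × 307.15) = 0.02421 mol
n(KClO3) = (2/3) × 0.02421 = 0.01614 mol
m(KClO3) = 0.01614 × 122.55 = 1.978 g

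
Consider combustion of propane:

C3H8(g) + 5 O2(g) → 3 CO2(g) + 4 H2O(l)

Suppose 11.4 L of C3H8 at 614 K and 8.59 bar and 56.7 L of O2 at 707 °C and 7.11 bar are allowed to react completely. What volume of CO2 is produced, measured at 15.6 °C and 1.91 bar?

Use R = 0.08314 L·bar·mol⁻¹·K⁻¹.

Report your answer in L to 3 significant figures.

n(C3H8) = PV/RT = (8.59 × 11.4) / (0.08314 × 614) = 1.918 mol
n(O2) = PV/RT = (7.11 × 56.7) / (0.08314 × 980.15) = 4.947 mol
For 1.918 mol C3H8, stoichiometry requires (5/1) × 1.918 = 9.590 mol O2; 4.947 mol is available, so O2 is limiting.
n(CO2) = (3/5) × 4.947 = 2.968 mol
V(CO2) = nRT/P = 2.968 × 0.08314 × 288.75 / 1.91 = 37.30 L

37.3 L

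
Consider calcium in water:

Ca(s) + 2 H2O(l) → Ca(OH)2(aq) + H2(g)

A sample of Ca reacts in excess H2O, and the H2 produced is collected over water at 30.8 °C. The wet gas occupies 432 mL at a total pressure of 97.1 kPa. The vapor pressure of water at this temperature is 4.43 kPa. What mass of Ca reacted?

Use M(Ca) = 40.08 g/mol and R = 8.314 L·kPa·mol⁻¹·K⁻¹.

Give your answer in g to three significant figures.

0.635 g

P(H2) = 97.1 − 4.43 = 92.67 kPa
n(H2) = PV/RT = (92.67 × 0.4320) / (8.314 × 303.95) = 0.01584 mol
n(Ca) = (1/1) × 0.01584 = 0.01584 mol
m(Ca) = 0.01584 × 40.08 = 0.6349 g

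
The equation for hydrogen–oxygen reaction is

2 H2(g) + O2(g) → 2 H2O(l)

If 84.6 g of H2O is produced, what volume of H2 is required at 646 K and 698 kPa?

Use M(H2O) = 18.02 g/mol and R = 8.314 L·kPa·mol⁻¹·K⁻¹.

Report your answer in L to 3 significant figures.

36.1 L

n(H2O) = 84.60 / 18.02 = 4.695 mol
n(H2) = (2/2) × 4.695 = 4.695 mol
V = nRT/P = 4.695 × 8.314 × 646 / 698 = 36.13 L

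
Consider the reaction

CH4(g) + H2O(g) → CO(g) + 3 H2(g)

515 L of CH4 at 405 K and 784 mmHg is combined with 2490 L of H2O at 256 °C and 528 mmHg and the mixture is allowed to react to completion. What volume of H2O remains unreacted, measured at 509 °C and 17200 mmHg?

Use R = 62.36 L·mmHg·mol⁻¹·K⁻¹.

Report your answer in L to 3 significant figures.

67.6 L

n(CH4) = PV/RT = (784 × 515) / (62.36 × 405) = 15.99 mol
n(H2O) = PV/RT = (528 × 2490) / (62.36 × 529.15) = 39.84 mol
For 15.99 mol CH4, stoichiometry requires (1/1) × 15.99 = 15.99 mol H2O; 39.84 mol is available, so CH4 is limiting.
n(H2O) consumed = (1/1) × 15.99 = 15.99 mol; remaining = 39.84 − 15.99 = 23.85 mol
V(H2O) = nRT/P = 23.85 × 62.36 × 782.15 / 17200 = 67.63 L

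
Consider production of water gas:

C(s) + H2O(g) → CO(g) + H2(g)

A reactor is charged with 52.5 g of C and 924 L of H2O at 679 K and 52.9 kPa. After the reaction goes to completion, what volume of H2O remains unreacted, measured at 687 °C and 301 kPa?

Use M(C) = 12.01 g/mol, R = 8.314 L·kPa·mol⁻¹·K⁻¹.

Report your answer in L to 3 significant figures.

n(C) = 52.5 / 12.01 = 4.371 mol
n(H2O) = PV/RT = (52.9 × 924) / (8.314 × 679) = 8.659 mol
For 4.371 mol C, stoichiometry requires (1/1) × 4.371 = 4.371 mol H2O; 8.659 mol is available, so C is limiting.
n(H2O) consumed = (1/1) × 4.371 = 4.371 mol; remaining = 8.659 − 4.371 = 4.288 mol
V(H2O) = nRT/P = 4.288 × 8.314 × 960.15 / 301 = 113.7 L

114 L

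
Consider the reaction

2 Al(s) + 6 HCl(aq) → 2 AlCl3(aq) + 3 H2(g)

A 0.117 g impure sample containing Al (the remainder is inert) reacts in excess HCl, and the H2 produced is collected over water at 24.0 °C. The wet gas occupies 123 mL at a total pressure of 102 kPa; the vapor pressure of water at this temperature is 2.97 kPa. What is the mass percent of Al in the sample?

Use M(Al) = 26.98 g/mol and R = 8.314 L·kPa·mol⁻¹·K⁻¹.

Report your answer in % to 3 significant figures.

75.8 %

P(H2) = 102 − 2.97 = 99.03 kPa
n(H2) = PV/RT = (99.03 × 0.1230) / (8.314 × 297.15) = 0.004930 mol
n(Al) = (2/3) × 0.004930 = 0.003287 mol
m(Al) = 0.003287 × 26.98 = 0.08868 g
%Al = 0.08868 / 0.117 × 100 = 75.79%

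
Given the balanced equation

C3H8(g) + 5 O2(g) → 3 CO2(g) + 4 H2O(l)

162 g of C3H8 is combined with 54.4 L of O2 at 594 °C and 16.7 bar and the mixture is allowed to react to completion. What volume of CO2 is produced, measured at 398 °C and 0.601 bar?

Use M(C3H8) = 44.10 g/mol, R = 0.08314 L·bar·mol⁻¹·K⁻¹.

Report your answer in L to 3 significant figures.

n(C3H8) = 162 / 44.10 = 3.673 mol
n(O2) = PV/RT = (16.7 × 54.4) / (0.08314 × 867.15) = 12.60 mol
For 3.673 mol C3H8, stoichiometry requires (5/1) × 3.673 = 18.37 mol O2; 12.60 mol is available, so O2 is limiting.
n(CO2) = (3/5) × 12.60 = 7.560 mol
V(CO2) = nRT/P = 7.560 × 0.08314 × 671.15 / 0.601 = 701.9 L

702 L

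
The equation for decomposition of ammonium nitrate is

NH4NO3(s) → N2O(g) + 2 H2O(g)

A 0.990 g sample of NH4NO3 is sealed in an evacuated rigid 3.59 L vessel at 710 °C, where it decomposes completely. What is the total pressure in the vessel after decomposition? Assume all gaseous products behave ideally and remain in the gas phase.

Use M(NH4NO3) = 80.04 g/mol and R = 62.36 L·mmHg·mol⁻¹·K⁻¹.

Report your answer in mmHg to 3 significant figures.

634 mmHg

n(NH4NO3) = 0.990 / 80.04 = 0.01237 mol
n(gas produced) = (3/1) × 0.01237 = 0.03711 mol
P = nRT/V = 0.03711 × 62.36 × 983.15 / 3.59 = 633.8 mmHg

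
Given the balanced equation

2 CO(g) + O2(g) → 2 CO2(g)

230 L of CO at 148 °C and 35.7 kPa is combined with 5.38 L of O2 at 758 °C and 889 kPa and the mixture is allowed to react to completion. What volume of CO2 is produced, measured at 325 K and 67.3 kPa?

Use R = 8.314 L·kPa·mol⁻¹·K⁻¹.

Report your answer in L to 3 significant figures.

44.8 L

n(CO) = PV/RT = (35.7 × 230) / (8.314 × 421.15) = 2.345 mol
n(O2) = PV/RT = (889 × 5.38) / (8.314 × 1031.15) = 0.5579 mol
For 2.345 mol CO, stoichiometry requires (1/2) × 2.345 = 1.173 mol O2; 0.5579 mol is available, so O2 is limiting.
n(CO2) = (2/1) × 0.5579 = 1.116 mol
V(CO2) = nRT/P = 1.116 × 8.314 × 325 / 67.3 = 44.81 L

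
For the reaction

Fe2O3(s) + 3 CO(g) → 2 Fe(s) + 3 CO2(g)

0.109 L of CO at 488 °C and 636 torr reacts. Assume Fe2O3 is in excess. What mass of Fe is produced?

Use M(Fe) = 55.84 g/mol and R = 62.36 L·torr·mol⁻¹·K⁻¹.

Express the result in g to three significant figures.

0.0544 g

n(CO) = PV/RT = (636 × 0.109) / (62.36 × 761.15) = 0.001461 mol
n(Fe) = (2/3) × 0.001461 = 0.0009740 mol
m(Fe) = 0.0009740 × 55.84 = 0.05439 g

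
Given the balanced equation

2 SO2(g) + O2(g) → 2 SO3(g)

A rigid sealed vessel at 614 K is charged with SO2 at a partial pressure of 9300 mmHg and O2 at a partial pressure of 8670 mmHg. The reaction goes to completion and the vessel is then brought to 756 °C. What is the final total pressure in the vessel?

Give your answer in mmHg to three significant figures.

22300 mmHg

With V and T fixed, P_i ∝ n_i, so the mole ratios apply directly to partial pressures at 614 K.
P(O2) required for 9300 mmHg of SO2 = (1/2) × 9300 = 4650 mmHg; available 8670 mmHg, so SO2 is limiting.
P(O2) remaining = 8670 − (1/2) × 9300 = 4020 mmHg
P(gaseous products) = (2)/2 × 9300 = 9300 mmHg
P_total at 614 K = 4020 + 9300 = 13320 mmHg
Scaling to 756 °C: P = 13320 × 1029.15/614 = 22330 mmHg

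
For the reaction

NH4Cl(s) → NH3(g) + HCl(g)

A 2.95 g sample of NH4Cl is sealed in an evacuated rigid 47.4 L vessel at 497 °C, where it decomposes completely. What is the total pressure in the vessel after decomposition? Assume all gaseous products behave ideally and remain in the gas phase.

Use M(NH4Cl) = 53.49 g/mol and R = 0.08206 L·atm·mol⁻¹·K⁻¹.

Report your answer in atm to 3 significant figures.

n(NH4Cl) = 2.95 / 53.49 = 0.05515 mol
n(gas produced) = (2/1) × 0.05515 = 0.1103 mol
P = nRT/V = 0.1103 × 0.08206 × 770.15 / 47.4 = 0.1471 atm

0.147 atm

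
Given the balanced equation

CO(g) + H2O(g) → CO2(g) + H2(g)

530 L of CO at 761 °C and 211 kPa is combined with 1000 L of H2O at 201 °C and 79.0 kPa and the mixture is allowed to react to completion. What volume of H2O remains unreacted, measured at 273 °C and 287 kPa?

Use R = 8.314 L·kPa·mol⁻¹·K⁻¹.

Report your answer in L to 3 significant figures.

111 L

n(CO) = PV/RT = (211 × 530) / (8.314 × 1034.15) = 13.01 mol
n(H2O) = PV/RT = (79.0 × 1000) / (8.314 × 474.15) = 20.04 mol
For 13.01 mol CO, stoichiometry requires (1/1) × 13.01 = 13.01 mol H2O; 20.04 mol is available, so CO is limiting.
n(H2O) consumed = (1/1) × 13.01 = 13.01 mol; remaining = 20.04 − 13.01 = 7.030 mol
V(H2O) = nRT/P = 7.030 × 8.314 × 546.15 / 287 = 111.2 L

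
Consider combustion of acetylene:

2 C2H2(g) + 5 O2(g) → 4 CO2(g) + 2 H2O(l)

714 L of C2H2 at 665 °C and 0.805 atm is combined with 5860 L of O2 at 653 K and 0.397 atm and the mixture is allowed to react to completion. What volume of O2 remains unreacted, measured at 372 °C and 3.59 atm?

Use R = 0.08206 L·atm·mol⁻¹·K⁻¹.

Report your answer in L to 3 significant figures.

365 L

n(C2H2) = PV/RT = (0.805 × 714) / (0.08206 × 938.15) = 7.466 mol
n(O2) = PV/RT = (0.397 × 5860) / (0.08206 × 653) = 43.42 mol
For 7.466 mol C2H2, stoichiometry requires (5/2) × 7.466 = 18.66 mol O2; 43.42 mol is available, so C2H2 is limiting.
n(O2) consumed = (5/2) × 7.466 = 18.66 mol; remaining = 43.42 − 18.66 = 24.76 mol
V(O2) = nRT/P = 24.76 × 0.08206 × 645.15 / 3.59 = 365.1 L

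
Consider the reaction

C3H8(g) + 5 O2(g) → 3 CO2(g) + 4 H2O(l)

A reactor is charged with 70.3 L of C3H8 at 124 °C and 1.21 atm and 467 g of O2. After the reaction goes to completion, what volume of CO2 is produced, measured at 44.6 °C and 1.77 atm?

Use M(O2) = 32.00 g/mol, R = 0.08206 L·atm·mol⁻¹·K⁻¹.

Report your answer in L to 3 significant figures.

115 L

n(C3H8) = PV/RT = (1.21 × 70.3) / (0.08206 × 397.15) = 2.610 mol
n(O2) = 467 / 32.00 = 14.59 mol
For 2.610 mol C3H8, stoichiometry requires (5/1) × 2.610 = 13.05 mol O2; 14.59 mol is available, so C3H8 is limiting.
n(CO2) = (3/1) × 2.610 = 7.830 mol
V(CO2) = nRT/P = 7.830 × 0.08206 × 317.75 / 1.77 = 115.3 L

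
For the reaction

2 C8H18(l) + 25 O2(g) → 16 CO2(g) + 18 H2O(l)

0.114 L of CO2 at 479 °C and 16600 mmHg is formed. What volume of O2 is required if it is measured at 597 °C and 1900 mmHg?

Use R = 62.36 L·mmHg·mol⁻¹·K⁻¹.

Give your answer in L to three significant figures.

n(CO2) = PV/RT = (16600 × 0.114) / (62.36 × 752.15) = 0.04035 mol
n(O2) = (25/16) × 0.04035 = 0.06305 mol
V = nRT/P = 0.06305 × 62.36 × 870.15 / 1900 = 1.801 L

1.80 L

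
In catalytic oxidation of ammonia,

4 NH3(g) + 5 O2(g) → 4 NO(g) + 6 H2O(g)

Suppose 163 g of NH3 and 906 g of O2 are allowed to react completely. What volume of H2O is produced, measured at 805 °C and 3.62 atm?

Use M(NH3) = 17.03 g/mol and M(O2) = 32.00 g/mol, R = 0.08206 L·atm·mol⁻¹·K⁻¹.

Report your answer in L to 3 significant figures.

351 L

n(NH3) = 163 / 17.03 = 9.571 mol
n(O2) = 906 / 32.00 = 28.31 mol
For 9.571 mol NH3, stoichiometry requires (5/4) × 9.571 = 11.96 mol O2; 28.31 mol is available, so NH3 is limiting.
n(H2O) = (6/4) × 9.571 = 14.36 mol
V(H2O) = nRT/P = 14.36 × 0.08206 × 1078.15 / 3.62 = 351.0 L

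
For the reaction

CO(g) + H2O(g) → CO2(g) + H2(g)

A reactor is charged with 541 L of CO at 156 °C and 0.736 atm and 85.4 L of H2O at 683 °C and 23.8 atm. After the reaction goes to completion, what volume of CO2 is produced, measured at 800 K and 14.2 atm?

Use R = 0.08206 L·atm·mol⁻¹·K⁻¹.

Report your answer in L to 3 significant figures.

n(CO) = PV/RT = (0.736 × 541) / (0.08206 × 429.15) = 11.31 mol
n(H2O) = PV/RT = (23.8 × 85.4) / (0.08206 × 956.15) = 25.90 mol
For 11.31 mol CO, stoichiometry requires (1/1) × 11.31 = 11.31 mol H2O; 25.90 mol is available, so CO is limiting.
n(CO2) = (1/1) × 11.31 = 11.31 mol
V(CO2) = nRT/P = 11.31 × 0.08206 × 800 / 14.2 = 52.29 L

52.3 L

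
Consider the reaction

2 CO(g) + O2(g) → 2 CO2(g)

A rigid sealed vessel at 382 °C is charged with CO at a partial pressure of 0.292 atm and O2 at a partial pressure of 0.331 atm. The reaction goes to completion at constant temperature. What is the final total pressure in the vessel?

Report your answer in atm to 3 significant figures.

Because the vessel is rigid and T is held at 382 °C, work the stoichiometry in partial pressures (P_i = n_iRT/V).
P(O2) required for 0.292 atm of CO = (1/2) × 0.292 = 0.1460 atm; available 0.331 atm, so CO is limiting.
P(O2) remaining = 0.331 − (1/2) × 0.292 = 0.1850 atm
P(gaseous products) = (2)/2 × 0.292 = 0.2920 atm
P_total at 382 °C = 0.1850 + 0.2920 = 0.4770 atm

0.477 atm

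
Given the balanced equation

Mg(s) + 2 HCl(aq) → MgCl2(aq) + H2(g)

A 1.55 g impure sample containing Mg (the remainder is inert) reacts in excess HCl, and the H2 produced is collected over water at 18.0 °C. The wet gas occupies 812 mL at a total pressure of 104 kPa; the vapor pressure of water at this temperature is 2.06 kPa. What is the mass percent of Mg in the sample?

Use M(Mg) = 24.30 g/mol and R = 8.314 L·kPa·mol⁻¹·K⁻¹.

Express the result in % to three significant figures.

P(H2) = 104 − 2.06 = 101.9 kPa
n(H2) = PV/RT = (101.9 × 0.8120) / (8.314 × 291.15) = 0.03418 mol
n(Mg) = (1/1) × 0.03418 = 0.03418 mol
m(Mg) = 0.03418 × 24.30 = 0.8306 g
%Mg = 0.8306 / 1.55 × 100 = 53.59%

53.6 %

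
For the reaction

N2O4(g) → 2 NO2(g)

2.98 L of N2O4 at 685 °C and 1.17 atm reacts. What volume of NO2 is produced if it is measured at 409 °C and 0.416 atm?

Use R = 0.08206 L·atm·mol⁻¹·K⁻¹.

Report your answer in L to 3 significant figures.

11.9 L

n(N2O4) = PV/RT = (1.17 × 2.98) / (0.08206 × 958.15) = 0.04434 mol
n(NO2) = (2/1) × 0.04434 = 0.08868 mol
V = nRT/P = 0.08868 × 0.08206 × 682.15 / 0.416 = 11.93 L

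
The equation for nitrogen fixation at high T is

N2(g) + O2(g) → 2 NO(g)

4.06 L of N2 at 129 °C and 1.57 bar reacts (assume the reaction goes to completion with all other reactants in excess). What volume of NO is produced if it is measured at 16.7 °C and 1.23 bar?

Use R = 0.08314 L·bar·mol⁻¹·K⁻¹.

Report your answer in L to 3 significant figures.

7.47 L

n(N2) = PV/RT = (1.57 × 4.06) / (0.08314 × 402.15) = 0.1906 mol
n(NO) = (2/1) × 0.1906 = 0.3812 mol
V = nRT/P = 0.3812 × 0.08314 × 289.85 / 1.23 = 7.468 L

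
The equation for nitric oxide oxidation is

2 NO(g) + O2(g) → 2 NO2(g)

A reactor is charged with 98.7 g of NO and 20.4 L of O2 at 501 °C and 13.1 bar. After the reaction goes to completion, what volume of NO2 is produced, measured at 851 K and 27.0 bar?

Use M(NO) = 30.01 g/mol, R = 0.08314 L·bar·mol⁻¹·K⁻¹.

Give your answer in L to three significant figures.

8.62 L

n(NO) = 98.7 / 30.01 = 3.289 mol
n(O2) = PV/RT = (13.1 × 20.4) / (0.08314 × 774.15) = 4.152 mol
For 3.289 mol NO, stoichiometry requires (1/2) × 3.289 = 1.645 mol O2; 4.152 mol is available, so NO is limiting.
n(NO2) = (2/2) × 3.289 = 3.289 mol
V(NO2) = nRT/P = 3.289 × 0.08314 × 851 / 27.0 = 8.619 L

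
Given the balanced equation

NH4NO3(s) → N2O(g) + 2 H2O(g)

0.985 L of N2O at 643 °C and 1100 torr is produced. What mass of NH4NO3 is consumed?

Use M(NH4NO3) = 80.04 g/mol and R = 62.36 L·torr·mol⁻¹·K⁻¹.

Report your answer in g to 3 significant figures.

1.52 g

n(N2O) = PV/RT = (1100 × 0.985) / (62.36 × 916.15) = 0.01897 mol
n(NH4NO3) = (1/1) × 0.01897 = 0.01897 mol
m(NH4NO3) = 0.01897 × 80.04 = 1.518 g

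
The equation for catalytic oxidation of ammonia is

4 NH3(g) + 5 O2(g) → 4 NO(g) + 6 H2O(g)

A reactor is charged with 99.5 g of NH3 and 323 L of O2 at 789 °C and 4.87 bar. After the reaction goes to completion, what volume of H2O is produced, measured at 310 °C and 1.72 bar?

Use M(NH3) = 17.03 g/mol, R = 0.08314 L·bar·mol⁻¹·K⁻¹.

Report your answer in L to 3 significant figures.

n(NH3) = 99.5 / 17.03 = 5.843 mol
n(O2) = PV/RT = (4.87 × 323) / (0.08314 × 1062.15) = 17.81 mol
For 5.843 mol NH3, stoichiometry requires (5/4) × 5.843 = 7.304 mol O2; 17.81 mol is available, so NH3 is limiting.
n(H2O) = (6/4) × 5.843 = 8.764 mol
V(H2O) = nRT/P = 8.764 × 0.08314 × 583.15 / 1.72 = 247.0 L

247 L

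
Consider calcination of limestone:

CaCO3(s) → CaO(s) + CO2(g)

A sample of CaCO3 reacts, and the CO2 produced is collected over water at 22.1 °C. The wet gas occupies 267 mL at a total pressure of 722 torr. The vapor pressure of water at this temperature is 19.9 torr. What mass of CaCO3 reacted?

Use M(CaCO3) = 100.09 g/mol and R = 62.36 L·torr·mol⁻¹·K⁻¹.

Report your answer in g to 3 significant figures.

1.02 g

P(CO2) = 722 − 19.9 = 702.1 torr
n(CO2) = PV/RT = (702.1 × 0.2670) / (62.36 × 295.25) = 0.01018 mol
n(CaCO3) = (1/1) × 0.01018 = 0.01018 mol
m(CaCO3) = 0.01018 × 100.09 = 1.019 g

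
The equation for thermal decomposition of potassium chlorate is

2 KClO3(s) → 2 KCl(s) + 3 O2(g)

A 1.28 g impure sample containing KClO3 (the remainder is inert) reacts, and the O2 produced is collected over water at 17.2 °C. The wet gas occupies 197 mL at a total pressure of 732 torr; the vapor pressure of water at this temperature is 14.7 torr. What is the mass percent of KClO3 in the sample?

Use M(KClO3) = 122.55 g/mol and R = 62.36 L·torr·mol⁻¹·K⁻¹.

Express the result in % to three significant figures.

P(O2) = 732 − 14.7 = 717.3 torr
n(O2) = PV/RT = (717.3 × 0.1970) / (62.36 × 290.35) = 0.007804 mol
n(KClO3) = (2/3) × 0.007804 = 0.005203 mol
m(KClO3) = 0.005203 × 122.55 = 0.6376 g
%KClO3 = 0.6376 / 1.28 × 100 = 49.81%

49.8 %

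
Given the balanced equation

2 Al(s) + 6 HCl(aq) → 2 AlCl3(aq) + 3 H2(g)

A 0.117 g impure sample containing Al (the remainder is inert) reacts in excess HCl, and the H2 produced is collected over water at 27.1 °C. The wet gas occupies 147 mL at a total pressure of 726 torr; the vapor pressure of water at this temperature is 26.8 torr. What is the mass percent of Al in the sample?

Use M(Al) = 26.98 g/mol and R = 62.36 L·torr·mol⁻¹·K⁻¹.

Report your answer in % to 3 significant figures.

84.4 %

P(H2) = 726 − 26.8 = 699.2 torr
n(H2) = PV/RT = (699.2 × 0.1470) / (62.36 × 300.25) = 0.005489 mol
n(Al) = (2/3) × 0.005489 = 0.003659 mol
m(Al) = 0.003659 × 26.98 = 0.09872 g
%Al = 0.09872 / 0.117 × 100 = 84.38%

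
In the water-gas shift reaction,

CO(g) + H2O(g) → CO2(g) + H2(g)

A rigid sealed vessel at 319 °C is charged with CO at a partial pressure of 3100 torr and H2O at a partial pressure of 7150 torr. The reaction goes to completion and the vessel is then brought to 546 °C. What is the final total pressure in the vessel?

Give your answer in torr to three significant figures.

14200 torr

At constant V, partial pressures at 319 °C are proportional to moles, so apply stoichiometry directly to pressures.
P(H2O) required for 3100 torr of CO = (1/1) × 3100 = 3100 torr; available 7150 torr, so CO is limiting.
P(H2O) remaining = 7150 − (1/1) × 3100 = 4050 torr
P(gaseous products) = (1+1)/1 × 3100 = 6200 torr
P_total at 319 °C = 4050 + 6200 = 10250 torr
Scaling to 546 °C: P = 10250 × 819.15/592.15 = 14180 torr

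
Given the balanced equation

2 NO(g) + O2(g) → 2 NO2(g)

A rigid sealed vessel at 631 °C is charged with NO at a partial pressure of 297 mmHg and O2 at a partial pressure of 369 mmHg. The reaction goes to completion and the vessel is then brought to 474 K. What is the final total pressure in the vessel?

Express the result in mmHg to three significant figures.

At constant V, partial pressures at 631 °C are proportional to moles, so apply stoichiometry directly to pressures.
P(O2) required for 297 mmHg of NO = (1/2) × 297 = 148.5 mmHg; available 369 mmHg, so NO is limiting.
P(O2) remaining = 369 − (1/2) × 297 = 220.5 mmHg
P(gaseous products) = (2)/2 × 297 = 297.0 mmHg
P_total at 631 °C = 220.5 + 297.0 = 517.5 mmHg
Scaling to 474 K: P = 517.5 × 474/904.15 = 271.3 mmHg

271 mmHg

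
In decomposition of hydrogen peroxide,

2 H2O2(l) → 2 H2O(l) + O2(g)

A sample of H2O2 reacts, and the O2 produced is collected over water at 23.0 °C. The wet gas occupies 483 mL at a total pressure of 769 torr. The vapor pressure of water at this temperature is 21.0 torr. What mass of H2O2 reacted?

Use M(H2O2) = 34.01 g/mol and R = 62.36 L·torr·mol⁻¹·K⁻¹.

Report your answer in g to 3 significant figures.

1.33 g

P(O2) = 769 − 21.0 = 748.0 torr
n(O2) = PV/RT = (748.0 × 0.4830) / (62.36 × 296.15) = 0.01956 mol
n(H2O2) = (2/1) × 0.01956 = 0.03912 mol
m(H2O2) = 0.03912 × 34.01 = 1.330 g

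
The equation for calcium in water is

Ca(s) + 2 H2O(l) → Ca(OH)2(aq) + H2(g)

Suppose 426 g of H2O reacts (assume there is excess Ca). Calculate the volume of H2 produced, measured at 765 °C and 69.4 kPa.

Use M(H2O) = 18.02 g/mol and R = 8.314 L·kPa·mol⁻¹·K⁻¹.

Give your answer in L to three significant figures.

n(H2O) = 426.0 / 18.02 = 23.64 mol
n(H2) = (1/2) × 23.64 = 11.82 mol
V = nRT/P = 11.82 × 8.314 × 1038.15 / 69.4 = 1470 L

1470 L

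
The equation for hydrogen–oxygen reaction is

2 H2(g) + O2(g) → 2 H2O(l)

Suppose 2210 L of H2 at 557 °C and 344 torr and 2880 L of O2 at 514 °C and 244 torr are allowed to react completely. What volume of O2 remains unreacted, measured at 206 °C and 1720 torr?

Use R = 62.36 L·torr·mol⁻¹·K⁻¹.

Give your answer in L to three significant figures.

n(H2) = PV/RT = (344 × 2210) / (62.36 × 830.15) = 14.69 mol
n(O2) = PV/RT = (244 × 2880) / (62.36 × 787.15) = 14.32 mol
For 14.69 mol H2, stoichiometry requires (1/2) × 14.69 = 7.345 mol O2; 14.32 mol is available, so H2 is limiting.
n(O2) consumed = (1/2) × 14.69 = 7.345 mol; remaining = 14.32 − 7.345 = 6.975 mol
V(O2) = nRT/P = 6.975 × 62.36 × 479.15 / 1720 = 121.2 L

121 L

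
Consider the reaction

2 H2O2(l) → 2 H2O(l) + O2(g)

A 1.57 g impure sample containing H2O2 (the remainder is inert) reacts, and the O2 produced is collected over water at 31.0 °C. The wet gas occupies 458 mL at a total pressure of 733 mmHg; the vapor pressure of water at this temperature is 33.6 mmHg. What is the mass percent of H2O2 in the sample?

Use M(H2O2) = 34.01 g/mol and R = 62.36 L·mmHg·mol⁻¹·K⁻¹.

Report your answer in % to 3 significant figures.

P(O2) = 733 − 33.6 = 699.4 mmHg
n(O2) = PV/RT = (699.4 × 0.4580) / (62.36 × 304.15) = 0.01689 mol
n(H2O2) = (2/1) × 0.01689 = 0.03378 mol
m(H2O2) = 0.03378 × 34.01 = 1.149 g
%H2O2 = 1.149 / 1.57 × 100 = 73.18%

73.2 %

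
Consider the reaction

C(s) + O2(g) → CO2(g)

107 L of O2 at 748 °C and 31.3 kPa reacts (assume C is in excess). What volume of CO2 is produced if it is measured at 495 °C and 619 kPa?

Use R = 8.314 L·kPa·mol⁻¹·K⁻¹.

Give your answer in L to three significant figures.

4.07 L

n(O2) = PV/RT = (31.3 × 107) / (8.314 × 1021.15) = 0.3945 mol
n(CO2) = (1/1) × 0.3945 = 0.3945 mol
V = nRT/P = 0.3945 × 8.314 × 768.15 / 619 = 4.070 L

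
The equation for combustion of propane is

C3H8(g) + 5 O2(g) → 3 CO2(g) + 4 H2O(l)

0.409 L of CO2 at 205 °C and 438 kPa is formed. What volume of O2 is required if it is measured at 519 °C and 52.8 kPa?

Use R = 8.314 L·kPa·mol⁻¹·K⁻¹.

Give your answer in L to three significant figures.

9.37 L

n(CO2) = PV/RT = (438 × 0.409) / (8.314 × 478.15) = 0.04506 mol
n(O2) = (5/3) × 0.04506 = 0.07510 mol
V = nRT/P = 0.07510 × 8.314 × 792.15 / 52.8 = 9.367 L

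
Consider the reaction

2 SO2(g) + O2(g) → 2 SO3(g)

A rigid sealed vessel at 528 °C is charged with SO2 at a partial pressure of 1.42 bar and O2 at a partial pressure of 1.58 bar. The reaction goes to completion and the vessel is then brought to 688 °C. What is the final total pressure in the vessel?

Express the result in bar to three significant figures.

Because the vessel is rigid and T is held at 528 °C, work the stoichiometry in partial pressures (P_i = n_iRT/V).
P(O2) required for 1.42 bar of SO2 = (1/2) × 1.42 = 0.7100 bar; available 1.58 bar, so SO2 is limiting.
P(O2) remaining = 1.58 − (1/2) × 1.42 = 0.8700 bar
P(gaseous products) = (2)/2 × 1.42 = 1.420 bar
P_total at 528 °C = 0.8700 + 1.420 = 2.290 bar
Scaling to 688 °C: P = 2.290 × 961.15/801.15 = 2.747 bar

2.75 bar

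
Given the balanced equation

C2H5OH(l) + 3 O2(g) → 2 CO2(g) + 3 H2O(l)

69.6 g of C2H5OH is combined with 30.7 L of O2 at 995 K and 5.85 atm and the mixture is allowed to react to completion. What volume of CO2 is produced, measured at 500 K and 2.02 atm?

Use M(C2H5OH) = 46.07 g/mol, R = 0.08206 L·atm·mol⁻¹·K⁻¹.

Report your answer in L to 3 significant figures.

29.8 L

n(C2H5OH) = 69.6 / 46.07 = 1.511 mol
n(O2) = PV/RT = (5.85 × 30.7) / (0.08206 × 995) = 2.200 mol
For 1.511 mol C2H5OH, stoichiometry requires (3/1) × 1.511 = 4.533 mol O2; 2.200 mol is available, so O2 is limiting.
n(CO2) = (2/3) × 2.200 = 1.467 mol
V(CO2) = nRT/P = 1.467 × 0.08206 × 500 / 2.02 = 29.80 L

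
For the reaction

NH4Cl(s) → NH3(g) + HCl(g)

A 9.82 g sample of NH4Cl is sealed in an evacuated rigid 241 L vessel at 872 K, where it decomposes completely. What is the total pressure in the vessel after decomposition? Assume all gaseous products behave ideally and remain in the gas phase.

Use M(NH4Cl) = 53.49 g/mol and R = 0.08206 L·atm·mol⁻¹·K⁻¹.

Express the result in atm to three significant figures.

0.109 atm

n(NH4Cl) = 9.82 / 53.49 = 0.1836 mol
n(gas produced) = (2/1) × 0.1836 = 0.3672 mol
P = nRT/V = 0.3672 × 0.08206 × 872 / 241 = 0.1090 atm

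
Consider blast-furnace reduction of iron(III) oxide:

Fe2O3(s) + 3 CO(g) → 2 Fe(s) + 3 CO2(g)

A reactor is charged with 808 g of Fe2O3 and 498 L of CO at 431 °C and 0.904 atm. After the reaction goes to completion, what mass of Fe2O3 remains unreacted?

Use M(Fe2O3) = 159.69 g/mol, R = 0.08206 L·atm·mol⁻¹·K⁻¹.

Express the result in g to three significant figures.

n(Fe2O3) = 808 / 159.69 = 5.060 mol
n(CO) = PV/RT = (0.904 × 498) / (0.08206 × 704.15) = 7.791 mol
For 5.060 mol Fe2O3, stoichiometry requires (3/1) × 5.060 = 15.18 mol CO; 7.791 mol is available, so CO is limiting.
n(Fe2O3) consumed = (1/3) × 7.791 = 2.597 mol; remaining = 5.060 − 2.597 = 2.463 mol
m(Fe2O3) = 2.463 × 159.69 = 393.3 g

393 g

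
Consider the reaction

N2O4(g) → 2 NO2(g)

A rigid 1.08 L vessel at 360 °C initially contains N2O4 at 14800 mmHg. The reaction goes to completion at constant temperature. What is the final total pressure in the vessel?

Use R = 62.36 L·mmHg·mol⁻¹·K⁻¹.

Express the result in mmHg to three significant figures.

At constant T and V, P ∝ n(gas): 1 mol gas → 2 mol gas.
P_final = (2/1) × 14800 = 29600 mmHg

29600 mmHg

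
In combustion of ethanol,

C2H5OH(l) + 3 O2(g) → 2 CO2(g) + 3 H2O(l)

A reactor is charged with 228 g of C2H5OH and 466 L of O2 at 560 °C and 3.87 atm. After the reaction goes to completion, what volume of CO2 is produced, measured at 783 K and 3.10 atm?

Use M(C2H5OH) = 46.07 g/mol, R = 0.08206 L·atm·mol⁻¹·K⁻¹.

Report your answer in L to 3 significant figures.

205 L

n(C2H5OH) = 228 / 46.07 = 4.949 mol
n(O2) = PV/RT = (3.87 × 466) / (0.08206 × 833.15) = 26.38 mol
For 4.949 mol C2H5OH, stoichiometry requires (3/1) × 4.949 = 14.85 mol O2; 26.38 mol is available, so C2H5OH is limiting.
n(CO2) = (2/1) × 4.949 = 9.898 mol
V(CO2) = nRT/P = 9.898 × 0.08206 × 783 / 3.10 = 205.2 L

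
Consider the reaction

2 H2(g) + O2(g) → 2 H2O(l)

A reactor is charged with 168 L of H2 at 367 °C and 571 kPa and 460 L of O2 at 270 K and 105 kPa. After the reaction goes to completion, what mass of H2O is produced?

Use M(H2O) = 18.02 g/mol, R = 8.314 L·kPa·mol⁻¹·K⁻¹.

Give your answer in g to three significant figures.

325 g

n(H2) = PV/RT = (571 × 168) / (8.314 × 640.15) = 18.02 mol
n(O2) = PV/RT = (105 × 460) / (8.314 × 270) = 21.52 mol
For 18.02 mol H2, stoichiometry requires (1/2) × 18.02 = 9.010 mol O2; 21.52 mol is available, so H2 is limiting.
n(H2O) = (2/2) × 18.02 = 18.02 mol
m(H2O) = 18.02 × 18.02 = 324.7 g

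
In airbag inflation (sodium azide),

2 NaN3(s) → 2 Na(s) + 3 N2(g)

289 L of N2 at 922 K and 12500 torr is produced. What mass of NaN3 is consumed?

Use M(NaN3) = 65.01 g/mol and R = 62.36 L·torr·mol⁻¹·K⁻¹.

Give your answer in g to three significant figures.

n(N2) = PV/RT = (12500 × 289) / (62.36 × 922) = 62.83 mol
n(NaN3) = (2/3) × 62.83 = 41.89 mol
m(NaN3) = 41.89 × 65.01 = 2723 g

2720 g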